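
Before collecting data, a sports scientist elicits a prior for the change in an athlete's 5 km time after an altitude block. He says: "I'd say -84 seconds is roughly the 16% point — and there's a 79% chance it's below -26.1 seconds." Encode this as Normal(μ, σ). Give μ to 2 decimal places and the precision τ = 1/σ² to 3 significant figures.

μ = -52.03, τ = 0.000967

The p-quantile of Normal(μ,σ) is μ + z_p·σ, with z_{0.16} = -0.9945 and z_{0.79} = 0.8064.
Eliminate σ: μ = (z₂·x₁ − z₁·x₂)/(z₂ − z₁) = (0.8064·-84 − (-0.9945)·-26.1)/1.801 = -52.03.
Then σ = (x₂ − x₁)/(z₂ − z₁) = (-26.1 − -84)/1.801 = 32.15.
Precision τ = 1/σ² = 1/32.15² = 0.000967.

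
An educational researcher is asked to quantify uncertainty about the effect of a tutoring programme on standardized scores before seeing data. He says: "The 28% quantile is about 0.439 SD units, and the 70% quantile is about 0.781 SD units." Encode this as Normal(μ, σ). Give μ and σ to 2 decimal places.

μ = 0.62, σ = 0.31

For Normal(μ,σ), the p-quantile is μ + z_p·σ. Here z_{0.28} = -0.5828, z_{0.7} = 0.5244.
So 0.439 = μ − 0.5828σ and 0.781 = μ + 0.5244σ.
Subtracting: σ = (0.781 − 0.439)/(0.5244 − (-0.5828)) = 0.31.
Then μ = 0.439 − (-0.5828)·0.31 = 0.62.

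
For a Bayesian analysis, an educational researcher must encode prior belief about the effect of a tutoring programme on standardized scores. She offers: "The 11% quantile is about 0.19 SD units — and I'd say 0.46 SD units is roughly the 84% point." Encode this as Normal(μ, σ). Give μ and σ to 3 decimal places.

The p-quantile of Normal(μ,σ) is μ + z_p·σ, with z_{0.11} = -1.227 and z_{0.84} = 0.9945.
Eliminate σ: μ = (z₂·x₁ − z₁·x₂)/(z₂ − z₁) = (0.9945·0.19 − (-1.227)·0.46)/2.221 = 0.339.
Then σ = (x₂ − x₁)/(z₂ − z₁) = (0.46 − 0.19)/2.221 = 0.122.

μ = 0.339, σ = 0.122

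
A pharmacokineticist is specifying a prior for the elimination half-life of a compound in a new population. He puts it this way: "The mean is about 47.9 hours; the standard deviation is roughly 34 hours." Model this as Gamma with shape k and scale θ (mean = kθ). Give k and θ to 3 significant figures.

k ≈ 1.98, θ ≈ 24.1

For Gamma(k, scale θ): mean = kθ, variance = kθ², so CV = 1/√k.
CV = SD/mean = 34/47.9 = 0.7098, hence k = 1/CV² = 1.98.
Then θ = mean/k = 47.9/1.98 = 24.1.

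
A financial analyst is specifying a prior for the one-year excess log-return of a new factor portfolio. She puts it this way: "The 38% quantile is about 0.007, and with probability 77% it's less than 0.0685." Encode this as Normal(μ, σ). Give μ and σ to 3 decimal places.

For Normal(μ,σ), the p-quantile is μ + z_p·σ. Here z_{0.38} = -0.3055, z_{0.77} = 0.7388.
So 0.007 = μ − 0.3055σ and 0.0685 = μ + 0.7388σ.
Subtracting: σ = (0.0685 − 0.007)/(0.7388 − (-0.3055)) = 0.059.
Then μ = 0.007 − (-0.3055)·0.059 = 0.025.

μ = 0.025, σ = 0.059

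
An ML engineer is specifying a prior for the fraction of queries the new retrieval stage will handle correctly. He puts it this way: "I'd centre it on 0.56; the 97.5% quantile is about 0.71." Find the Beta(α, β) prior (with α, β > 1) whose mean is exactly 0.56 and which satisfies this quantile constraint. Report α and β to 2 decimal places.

α ≈ 21.84, β ≈ 17.16

With mean 0.56 fixed, write α = 0.56s, β = 0.44s where s = α+β.
Need P(θ < 0.71) = 0.975 under Beta(0.56s, 0.44s). Normal approximation: (q−m)/√(m(1−m)/s) ≈ z_{0.975} = 1.96, so s ≈ 0.56·0.44·(1.96)²/(0.71−0.56)² = 42.1.
At s = 42.1: P(θ<0.71) ≈ 0.979. Adjusting to match 0.975 gives s ≈ 39.01.
So α = 0.56·39.01 ≈ 21.84, β = 0.44·39.01 ≈ 17.16.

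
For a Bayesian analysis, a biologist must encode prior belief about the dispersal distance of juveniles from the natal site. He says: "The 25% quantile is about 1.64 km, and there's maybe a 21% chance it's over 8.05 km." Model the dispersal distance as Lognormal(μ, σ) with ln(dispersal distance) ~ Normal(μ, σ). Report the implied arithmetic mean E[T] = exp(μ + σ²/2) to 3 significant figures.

E[T] ≈ 6.03 km

If T ~ Lognormal(μ,σ) then ln T ~ Normal(μ,σ), so the p-quantile of ln T is μ + z_p·σ.
ln(1.64) = 0.4947 and ln(8.05) = 2.086; z_{0.25} = -0.6745, z_{0.79} = 0.8064.
σ = (2.086 − 0.4947)/(0.8064 − (-0.6745)) = 1.074.
μ = 0.4947 − (-0.6745)·1.074 = 1.219.
E[T] = exp(μ + σ²/2) = exp(1.219 + 0.5771) = 6.03 km.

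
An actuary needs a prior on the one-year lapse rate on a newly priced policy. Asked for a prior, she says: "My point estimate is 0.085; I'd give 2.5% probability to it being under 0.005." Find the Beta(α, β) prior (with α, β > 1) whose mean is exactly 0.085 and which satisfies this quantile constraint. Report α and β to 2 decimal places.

α ≈ 1.32, β ≈ 14.25

With mean 0.085 fixed, write α = 0.085s, β = 0.915s where s = α+β.
Need P(θ < 0.005) = 0.025 under Beta(0.085s, 0.915s). Normal approximation: (q−m)/√(m(1−m)/s) ≈ z_{0.025} = -1.96, so s ≈ 0.085·0.915·(-1.96)²/(0.005−0.085)² = 46.7.
At s = 46.7: P(θ<0.005) ≈ 0.000. Adjusting to match 0.025 gives s ≈ 15.58.
So α = 0.085·15.58 ≈ 1.32, β = 0.915·15.58 ≈ 14.25.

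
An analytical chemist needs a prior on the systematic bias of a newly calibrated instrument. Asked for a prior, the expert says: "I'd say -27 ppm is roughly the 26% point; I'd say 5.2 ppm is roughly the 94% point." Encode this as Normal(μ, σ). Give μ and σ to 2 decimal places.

μ = -17.58, σ = 14.65

For Normal(μ,σ), the p-quantile is μ + z_p·σ. Here z_{0.26} = -0.6433, z_{0.94} = 1.555.
So -27 = μ − 0.6433σ and 5.2 = μ + 1.555σ.
Subtracting: σ = (5.2 − -27)/(1.555 − (-0.6433)) = 14.65.
Then μ = -27 − (-0.6433)·14.65 = -17.58.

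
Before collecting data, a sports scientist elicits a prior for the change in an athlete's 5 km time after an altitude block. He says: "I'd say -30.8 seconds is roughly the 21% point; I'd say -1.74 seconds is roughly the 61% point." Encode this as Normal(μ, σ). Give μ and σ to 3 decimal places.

For Normal(μ,σ), the p-quantile is μ + z_p·σ. Here z_{0.21} = -0.8064, z_{0.61} = 0.2793.
So -30.8 = μ − 0.8064σ and -1.74 = μ + 0.2793σ.
Subtracting: σ = (-1.74 − -30.8)/(0.2793 − (-0.8064)) = 26.765.
Then μ = -30.8 − (-0.8064)·26.765 = -9.216.

μ = -9.216, σ = 26.765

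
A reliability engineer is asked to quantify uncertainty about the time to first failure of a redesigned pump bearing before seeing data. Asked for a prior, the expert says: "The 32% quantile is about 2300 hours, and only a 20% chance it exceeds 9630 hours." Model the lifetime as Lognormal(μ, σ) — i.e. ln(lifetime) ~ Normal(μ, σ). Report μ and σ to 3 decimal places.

If T ~ Lognormal(μ,σ) then ln T ~ Normal(μ,σ), so the p-quantile of ln T is μ + z_p·σ.
ln(2300) = 7.741 and ln(9630) = 9.173; z_{0.32} = -0.4677, z_{0.8} = 0.8416.
σ = (9.173 − 7.741)/(0.8416 − (-0.4677)) = 1.094.
μ = 7.741 − (-0.4677)·1.094 = 8.252.

μ ≈ 8.252, σ ≈ 1.094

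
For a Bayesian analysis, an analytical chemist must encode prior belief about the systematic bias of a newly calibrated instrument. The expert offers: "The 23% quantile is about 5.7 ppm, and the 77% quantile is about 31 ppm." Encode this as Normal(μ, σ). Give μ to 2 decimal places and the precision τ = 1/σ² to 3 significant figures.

For Normal(μ,σ), the p-quantile is μ + z_p·σ. Here z_{0.23} = -0.7388, z_{0.77} = 0.7388.
So 5.7 = μ − 0.7388σ and 31 = μ + 0.7388σ.
Subtracting: σ = (31 − 5.7)/(0.7388 − (-0.7388)) = 17.12.
Then μ = 5.7 − (-0.7388)·17.12 = 18.35.
Precision τ = 1/σ² = 1/17.12² = 0.00341.

μ = 18.35, τ = 0.00341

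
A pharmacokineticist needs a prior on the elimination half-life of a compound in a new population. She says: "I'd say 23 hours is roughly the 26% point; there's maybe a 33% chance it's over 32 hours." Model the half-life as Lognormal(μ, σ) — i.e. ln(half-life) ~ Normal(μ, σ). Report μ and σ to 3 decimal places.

If T ~ Lognormal(μ,σ) then ln T ~ Normal(μ,σ), so the p-quantile of ln T is μ + z_p·σ.
ln(23) = 3.135 and ln(32) = 3.466; z_{0.26} = -0.6433, z_{0.67} = 0.4399.
σ = (3.466 − 3.135)/(0.4399 − (-0.6433)) = 0.305.
μ = 3.135 − (-0.6433)·0.305 = 3.332.

μ ≈ 3.332, σ ≈ 0.305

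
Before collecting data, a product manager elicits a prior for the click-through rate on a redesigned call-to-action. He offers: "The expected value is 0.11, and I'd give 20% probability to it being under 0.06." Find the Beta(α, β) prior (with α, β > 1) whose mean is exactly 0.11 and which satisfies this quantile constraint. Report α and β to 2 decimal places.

With mean 0.11 fixed, write α = 0.11s, β = 0.89s where s = α+β.
Need P(θ < 0.06) = 0.2 under Beta(0.11s, 0.89s). Normal approximation: (q−m)/√(m(1−m)/s) ≈ z_{0.2} = -0.842, so s ≈ 0.11·0.89·(-0.842)²/(0.06−0.11)² = 27.7.
At s = 27.7: P(θ<0.06) ≈ 0.204. Adjusting to match 0.2 gives s ≈ 28.45.
So α = 0.11·28.45 ≈ 3.13, β = 0.89·28.45 ≈ 25.32.

α ≈ 3.13, β ≈ 25.32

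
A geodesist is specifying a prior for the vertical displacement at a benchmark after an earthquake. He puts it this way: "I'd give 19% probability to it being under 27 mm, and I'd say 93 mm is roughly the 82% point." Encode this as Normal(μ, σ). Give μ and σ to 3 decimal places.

μ = 59.310, σ = 36.804

For Normal(μ,σ), the p-quantile is μ + z_p·σ. Here z_{0.19} = -0.8779, z_{0.82} = 0.9154.
So 27 = μ − 0.8779σ and 93 = μ + 0.9154σ.
Subtracting: σ = (93 − 27)/(0.9154 − (-0.8779)) = 36.804.
Then μ = 27 − (-0.8779)·36.804 = 59.310.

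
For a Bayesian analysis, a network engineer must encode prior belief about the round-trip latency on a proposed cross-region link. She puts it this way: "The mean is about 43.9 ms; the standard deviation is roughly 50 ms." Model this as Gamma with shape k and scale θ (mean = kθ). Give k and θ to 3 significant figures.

For Gamma(k, scale θ): mean = kθ, variance = kθ², so CV = 1/√k.
CV = SD/mean = 50/43.9 = 1.139, hence k = 1/CV² = 0.771.
Then θ = mean/k = 43.9/0.771 = 56.9.

k ≈ 0.771, θ ≈ 56.9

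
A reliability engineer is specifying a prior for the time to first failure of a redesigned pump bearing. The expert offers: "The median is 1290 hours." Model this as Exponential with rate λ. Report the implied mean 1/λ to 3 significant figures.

Exponential median = ln 2 / λ, so λ = ln 2 / 1290.0 = 0.000537.
Mean = 1/λ = 1860 hours.

mean ≈ 1860 hours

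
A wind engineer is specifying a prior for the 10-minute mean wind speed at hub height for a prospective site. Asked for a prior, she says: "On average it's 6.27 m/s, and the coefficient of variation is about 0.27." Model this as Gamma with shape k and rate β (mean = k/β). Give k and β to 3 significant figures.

k ≈ 13.7, β ≈ 2.19

For Gamma(k, rate β): mean = k/β, variance = k/β², so CV = 1/√k.
CV = 0.27, hence k = 1/CV² = 13.7.
Then β = k/mean = 13.7/6.27 = 2.19.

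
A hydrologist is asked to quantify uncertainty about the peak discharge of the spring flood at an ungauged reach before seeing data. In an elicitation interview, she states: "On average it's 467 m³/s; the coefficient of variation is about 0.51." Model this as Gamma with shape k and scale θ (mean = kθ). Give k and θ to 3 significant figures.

For Gamma(k, scale θ): mean = kθ, variance = kθ², so CV = 1/√k.
CV = 0.51, hence k = 1/CV² = 3.84.
Then θ = mean/k = 467/3.84 = 121.

k ≈ 3.84, θ ≈ 121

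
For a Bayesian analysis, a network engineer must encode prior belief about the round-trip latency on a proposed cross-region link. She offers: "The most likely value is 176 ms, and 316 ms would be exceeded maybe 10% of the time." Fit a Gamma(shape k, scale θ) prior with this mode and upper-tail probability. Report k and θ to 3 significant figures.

Gamma(k,θ) with k>1 has mode (k−1)θ, so θ = 176/(k−1).
Need P(X < 316) = 0.9 with θ tied to k this way. Start at k = 2, θ = 176: P(X<316) ≈ 0.536.
Too low — raise k to concentrate. Iterating converges to k ≈ 6.56.
Then θ = 176/(6.56−1) ≈ 31.7.

k ≈ 6.56, θ ≈ 31.7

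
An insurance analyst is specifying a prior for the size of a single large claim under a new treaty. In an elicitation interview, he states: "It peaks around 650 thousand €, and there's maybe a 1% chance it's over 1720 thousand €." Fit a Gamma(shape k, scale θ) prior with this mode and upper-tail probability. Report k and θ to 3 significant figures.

k ≈ 5.89, θ ≈ 133

Gamma(k,θ) with k>1 has mode (k−1)θ, so θ = 650/(k−1).
Need P(X < 1720) = 0.99 with θ tied to k this way. Start at k = 2, θ = 650: P(X<1720) ≈ 0.741.
Too low — raise k to concentrate. Iterating converges to k ≈ 5.89.
Then θ = 650/(5.89−1) ≈ 133.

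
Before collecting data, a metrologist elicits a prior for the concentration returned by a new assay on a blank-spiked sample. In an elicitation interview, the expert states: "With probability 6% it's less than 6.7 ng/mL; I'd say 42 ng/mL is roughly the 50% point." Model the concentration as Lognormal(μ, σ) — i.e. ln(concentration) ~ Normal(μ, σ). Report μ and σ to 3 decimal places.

If T ~ Lognormal(μ,σ) then ln T ~ Normal(μ,σ), so the p-quantile of ln T is μ + z_p·σ.
ln(6.7) = 1.902 and ln(42) = 3.738; z_{0.06} = -1.555, z_{0.5} = 0.
σ = (3.738 − 1.902)/(0 − (-1.555)) = 1.181.
μ = 1.902 − (-1.555)·1.181 = 3.738.

μ ≈ 3.738, σ ≈ 1.181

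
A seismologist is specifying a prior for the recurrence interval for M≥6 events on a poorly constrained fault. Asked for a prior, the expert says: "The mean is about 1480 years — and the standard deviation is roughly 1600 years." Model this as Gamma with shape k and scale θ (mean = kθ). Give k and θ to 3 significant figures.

k ≈ 0.856, θ ≈ 1730

For Gamma(k, scale θ): mean = kθ, variance = kθ², so CV = 1/√k.
CV = SD/mean = 1600/1480 = 1.081, hence k = 1/CV² = 0.856.
Then θ = mean/k = 1480/0.856 = 1730.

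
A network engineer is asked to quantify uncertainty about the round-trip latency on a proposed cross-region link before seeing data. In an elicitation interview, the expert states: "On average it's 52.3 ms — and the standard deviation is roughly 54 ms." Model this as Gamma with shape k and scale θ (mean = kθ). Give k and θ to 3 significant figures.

For Gamma(k, scale θ): mean = kθ, variance = kθ², so CV = 1/√k.
CV = SD/mean = 54/52.3 = 1.033, hence k = 1/CV² = 0.938.
Then θ = mean/k = 52.3/0.938 = 55.8.

k ≈ 0.938, θ ≈ 55.8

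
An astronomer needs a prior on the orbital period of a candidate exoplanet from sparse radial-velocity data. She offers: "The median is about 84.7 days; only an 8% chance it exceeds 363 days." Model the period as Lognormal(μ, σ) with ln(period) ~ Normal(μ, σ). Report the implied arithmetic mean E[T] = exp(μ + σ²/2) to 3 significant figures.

If T ~ Lognormal(μ,σ) then ln T ~ Normal(μ,σ), so the p-quantile of ln T is μ + z_p·σ.
ln(84.7) = 4.439 and ln(363) = 5.894; z_{0.5} = 0, z_{0.92} = 1.405.
σ = (5.894 − 4.439)/(1.405 − (0)) = 1.036.
μ = 4.439 − (0)·1.036 = 4.439.
E[T] = exp(μ + σ²/2) = exp(4.439 + 0.5364) = 145 days.

E[T] ≈ 145 days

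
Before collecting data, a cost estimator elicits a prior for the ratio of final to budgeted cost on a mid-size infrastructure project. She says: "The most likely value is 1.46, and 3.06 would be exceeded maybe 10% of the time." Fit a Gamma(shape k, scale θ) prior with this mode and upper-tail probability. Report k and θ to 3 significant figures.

Gamma(k,θ) with k>1 has mode (k−1)θ, so θ = 1.46/(k−1).
Need P(X < 3.06) = 0.9 with θ tied to k this way. Start at k = 2, θ = 1.46: P(X<3.06) ≈ 0.619.
Too low — raise k to concentrate. Iterating converges to k ≈ 4.51.
Then θ = 1.46/(4.51−1) ≈ 0.416.

k ≈ 4.51, θ ≈ 0.416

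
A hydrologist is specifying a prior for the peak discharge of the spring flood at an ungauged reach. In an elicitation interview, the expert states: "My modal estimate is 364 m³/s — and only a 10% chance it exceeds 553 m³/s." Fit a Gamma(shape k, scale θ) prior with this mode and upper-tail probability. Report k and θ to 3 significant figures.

Gamma(k,θ) with k>1 has mode (k−1)θ, so θ = 364/(k−1).
Need P(X < 553) = 0.9 with θ tied to k this way. Start at k = 2, θ = 364: P(X<553) ≈ 0.449.
Too low — raise k to concentrate. Iterating converges to k ≈ 11.7.
Then θ = 364/(11.7−1) ≈ 34.2.

k ≈ 11.7, θ ≈ 34.2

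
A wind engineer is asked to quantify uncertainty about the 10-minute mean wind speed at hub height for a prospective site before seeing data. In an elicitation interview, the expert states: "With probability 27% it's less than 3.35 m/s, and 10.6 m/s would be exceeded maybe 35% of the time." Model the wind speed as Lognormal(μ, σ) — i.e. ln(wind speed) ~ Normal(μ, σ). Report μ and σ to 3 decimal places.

If T ~ Lognormal(μ,σ) then ln T ~ Normal(μ,σ), so the p-quantile of ln T is μ + z_p·σ.
ln(3.35) = 1.209 and ln(10.6) = 2.361; z_{0.27} = -0.6128, z_{0.65} = 0.3853.
σ = (2.361 − 1.209)/(0.3853 − (-0.6128)) = 1.154.
μ = 1.209 − (-0.6128)·1.154 = 1.916.

μ ≈ 1.916, σ ≈ 1.154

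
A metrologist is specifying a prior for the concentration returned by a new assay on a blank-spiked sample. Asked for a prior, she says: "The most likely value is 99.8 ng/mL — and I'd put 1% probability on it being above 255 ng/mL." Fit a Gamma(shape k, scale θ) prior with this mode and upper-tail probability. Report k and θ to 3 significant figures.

k ≈ 6.31, θ ≈ 18.8

Gamma(k,θ) with k>1 has mode (k−1)θ, so θ = 99.8/(k−1).
Need P(X < 255) = 0.99 with θ tied to k this way. Start at k = 2, θ = 99.8: P(X<255) ≈ 0.724.
Too low — raise k to concentrate. Iterating converges to k ≈ 6.31.
Then θ = 99.8/(6.31−1) ≈ 18.8.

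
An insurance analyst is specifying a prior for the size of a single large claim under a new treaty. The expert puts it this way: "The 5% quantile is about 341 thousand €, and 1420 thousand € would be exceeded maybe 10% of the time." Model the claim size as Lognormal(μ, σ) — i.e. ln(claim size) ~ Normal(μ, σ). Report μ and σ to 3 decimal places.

If T ~ Lognormal(μ,σ) then ln T ~ Normal(μ,σ), so the p-quantile of ln T is μ + z_p·σ.
ln(341) = 5.832 and ln(1420) = 7.258; z_{0.05} = -1.645, z_{0.9} = 1.282.
σ = (7.258 − 5.832)/(1.282 − (-1.645)) = 0.487.
μ = 5.832 − (-1.645)·0.487 = 6.634.

μ ≈ 6.634, σ ≈ 0.487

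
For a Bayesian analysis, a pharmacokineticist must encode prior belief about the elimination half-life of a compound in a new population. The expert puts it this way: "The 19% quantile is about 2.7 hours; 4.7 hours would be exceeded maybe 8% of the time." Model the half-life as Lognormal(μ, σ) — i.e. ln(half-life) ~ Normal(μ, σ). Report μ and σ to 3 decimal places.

If T ~ Lognormal(μ,σ) then ln T ~ Normal(μ,σ), so the p-quantile of ln T is μ + z_p·σ.
ln(2.7) = 0.9933 and ln(4.7) = 1.548; z_{0.19} = -0.8779, z_{0.92} = 1.405.
σ = (1.548 − 0.9933)/(1.405 − (-0.8779)) = 0.243.
μ = 0.9933 − (-0.8779)·0.243 = 1.206.

μ ≈ 1.206, σ ≈ 0.243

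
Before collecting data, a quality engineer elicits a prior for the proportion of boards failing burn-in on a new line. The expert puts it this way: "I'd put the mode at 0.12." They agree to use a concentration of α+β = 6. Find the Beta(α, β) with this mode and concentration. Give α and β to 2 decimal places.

For α,β > 1 the Beta mode is (α−1)/(α+β−2). With α+β = 6, the mode is (α−1)/4.
Set (α−1)/4 = 0.12 → α = 1 + 0.12·4 = 1.48.
β = 6 − α = 4.52.

α = 1.48, β = 4.52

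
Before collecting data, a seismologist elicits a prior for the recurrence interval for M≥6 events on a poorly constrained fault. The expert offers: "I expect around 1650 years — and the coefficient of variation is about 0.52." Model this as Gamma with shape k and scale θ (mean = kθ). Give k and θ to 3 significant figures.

k ≈ 3.7, θ ≈ 446

For Gamma(k, scale θ): mean = kθ, variance = kθ², so CV = 1/√k.
CV = 0.52, hence k = 1/CV² = 3.7.
Then θ = mean/k = 1650/3.7 = 446.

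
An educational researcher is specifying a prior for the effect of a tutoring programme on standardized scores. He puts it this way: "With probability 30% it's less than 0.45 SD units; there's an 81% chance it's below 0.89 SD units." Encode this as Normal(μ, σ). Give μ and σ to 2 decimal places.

μ = 0.61, σ = 0.31

The p-quantile of Normal(μ,σ) is μ + z_p·σ, with z_{0.3} = -0.5244 and z_{0.81} = 0.8779.
Eliminate σ: μ = (z₂·x₁ − z₁·x₂)/(z₂ − z₁) = (0.8779·0.45 − (-0.5244)·0.89)/1.402 = 0.61.
Then σ = (x₂ − x₁)/(z₂ − z₁) = (0.89 − 0.45)/1.402 = 0.31.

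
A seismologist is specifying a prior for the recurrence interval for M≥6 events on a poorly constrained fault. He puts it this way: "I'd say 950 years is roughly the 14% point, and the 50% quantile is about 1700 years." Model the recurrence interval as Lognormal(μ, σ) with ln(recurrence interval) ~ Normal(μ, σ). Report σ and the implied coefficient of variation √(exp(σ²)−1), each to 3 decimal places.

σ ≈ 0.539, CV ≈ 0.580

If T ~ Lognormal(μ,σ) then ln T ~ Normal(μ,σ), so the p-quantile of ln T is μ + z_p·σ.
ln(950) = 6.856 and ln(1700) = 7.438; z_{0.14} = -1.08, z_{0.5} = 0.
σ = (7.438 − 6.856)/(0 − (-1.08)) = 0.539.
μ = 6.856 − (-1.08)·0.539 = 7.438.
CV = √(exp(σ²)−1) = √(exp(0.2902)−1) = 0.580.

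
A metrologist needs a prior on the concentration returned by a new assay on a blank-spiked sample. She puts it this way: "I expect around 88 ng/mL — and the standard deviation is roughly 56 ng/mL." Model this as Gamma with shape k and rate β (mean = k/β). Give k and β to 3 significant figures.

k ≈ 2.47, β ≈ 0.0281

For Gamma(k, rate β): mean = k/β, variance = k/β², so CV = 1/√k.
CV = SD/mean = 56/88 = 0.6364, hence k = 1/CV² = 2.47.
Then β = k/mean = 2.47/88 = 0.0281.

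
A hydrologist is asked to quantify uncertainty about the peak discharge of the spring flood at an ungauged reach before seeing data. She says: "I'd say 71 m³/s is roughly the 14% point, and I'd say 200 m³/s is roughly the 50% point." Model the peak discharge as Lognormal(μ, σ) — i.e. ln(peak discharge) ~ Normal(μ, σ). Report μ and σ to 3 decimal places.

μ ≈ 5.298, σ ≈ 0.959

If T ~ Lognormal(μ,σ) then ln T ~ Normal(μ,σ), so the p-quantile of ln T is μ + z_p·σ.
ln(71) = 4.263 and ln(200) = 5.298; z_{0.14} = -1.08, z_{0.5} = 0.
σ = (5.298 − 4.263)/(0 − (-1.08)) = 0.959.
μ = 4.263 − (-1.08)·0.959 = 5.298.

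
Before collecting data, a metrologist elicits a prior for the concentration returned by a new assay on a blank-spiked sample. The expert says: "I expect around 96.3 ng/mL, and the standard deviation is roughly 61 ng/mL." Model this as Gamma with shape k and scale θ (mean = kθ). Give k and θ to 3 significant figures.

k ≈ 2.49, θ ≈ 38.6

For Gamma(k, scale θ): mean = kθ, variance = kθ², so CV = 1/√k.
CV = SD/mean = 61/96.3 = 0.6334, hence k = 1/CV² = 2.49.
Then θ = mean/k = 96.3/2.49 = 38.6.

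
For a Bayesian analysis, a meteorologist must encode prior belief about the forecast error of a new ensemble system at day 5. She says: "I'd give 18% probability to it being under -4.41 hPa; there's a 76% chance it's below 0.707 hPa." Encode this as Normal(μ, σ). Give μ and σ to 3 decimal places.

For Normal(μ,σ), the p-quantile is μ + z_p·σ. Here z_{0.18} = -0.9154, z_{0.76} = 0.7063.
So -4.41 = μ − 0.9154σ and 0.707 = μ + 0.7063σ.
Subtracting: σ = (0.707 − -4.41)/(0.7063 − (-0.9154)) = 3.155.
Then μ = -4.41 − (-0.9154)·3.155 = -1.522.

μ = -1.522, σ = 3.155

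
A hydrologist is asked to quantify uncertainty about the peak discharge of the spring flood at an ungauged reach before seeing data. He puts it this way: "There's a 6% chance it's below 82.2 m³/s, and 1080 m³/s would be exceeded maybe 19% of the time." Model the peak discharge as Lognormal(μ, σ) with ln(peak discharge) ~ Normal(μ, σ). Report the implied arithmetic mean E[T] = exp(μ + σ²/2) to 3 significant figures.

E[T] ≈ 747 m³/s

If T ~ Lognormal(μ,σ) then ln T ~ Normal(μ,σ), so the p-quantile of ln T is μ + z_p·σ.
ln(82.2) = 4.409 and ln(1080) = 6.985; z_{0.06} = -1.555, z_{0.81} = 0.8779.
σ = (6.985 − 4.409)/(0.8779 − (-1.555)) = 1.059.
μ = 4.409 − (-1.555)·1.059 = 6.055.
E[T] = exp(μ + σ²/2) = exp(6.055 + 0.5605) = 747 m³/s.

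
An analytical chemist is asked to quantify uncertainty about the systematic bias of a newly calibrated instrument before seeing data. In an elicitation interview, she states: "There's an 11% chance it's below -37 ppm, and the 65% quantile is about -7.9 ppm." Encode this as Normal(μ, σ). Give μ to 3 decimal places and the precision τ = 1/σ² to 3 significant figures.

μ = -14.857, τ = 0.00307

For Normal(μ,σ), the p-quantile is μ + z_p·σ. Here z_{0.11} = -1.227, z_{0.65} = 0.3853.
So -37 = μ − 1.227σ and -7.9 = μ + 0.3853σ.
Subtracting: σ = (-7.9 − -37)/(0.3853 − (-1.227)) = 18.054.
Then μ = -37 − (-1.227)·18.054 = -14.857.
Precision τ = 1/σ² = 1/18.05² = 0.00307.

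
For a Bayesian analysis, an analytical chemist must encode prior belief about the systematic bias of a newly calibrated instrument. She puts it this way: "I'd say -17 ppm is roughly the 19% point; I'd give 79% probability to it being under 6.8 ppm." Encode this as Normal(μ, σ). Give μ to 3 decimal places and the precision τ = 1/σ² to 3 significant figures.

μ = -4.595, τ = 0.00501

The p-quantile of Normal(μ,σ) is μ + z_p·σ, with z_{0.19} = -0.8779 and z_{0.79} = 0.8064.
Eliminate σ: μ = (z₂·x₁ − z₁·x₂)/(z₂ − z₁) = (0.8064·-17 − (-0.8779)·6.8)/1.684 = -4.595.
Then σ = (x₂ − x₁)/(z₂ − z₁) = (6.8 − -17)/1.684 = 14.130.
Precision τ = 1/σ² = 1/14.13² = 0.00501.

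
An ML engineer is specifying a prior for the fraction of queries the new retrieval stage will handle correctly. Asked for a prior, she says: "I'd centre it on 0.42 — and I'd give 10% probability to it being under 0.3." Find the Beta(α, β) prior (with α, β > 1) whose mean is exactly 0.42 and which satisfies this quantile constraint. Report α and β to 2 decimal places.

With mean 0.42 fixed, write α = 0.42s, β = 0.58s where s = α+β.
Need P(θ < 0.3) = 0.1 under Beta(0.42s, 0.58s). Normal approximation: (q−m)/√(m(1−m)/s) ≈ z_{0.1} = -1.28, so s ≈ 0.42·0.58·(-1.28)²/(0.3−0.42)² = 27.8.
At s = 27.8: P(θ<0.3) ≈ 0.096. Adjusting to match 0.1 gives s ≈ 26.80.
So α = 0.42·26.80 ≈ 11.26, β = 0.58·26.80 ≈ 15.54.

α ≈ 11.26, β ≈ 15.54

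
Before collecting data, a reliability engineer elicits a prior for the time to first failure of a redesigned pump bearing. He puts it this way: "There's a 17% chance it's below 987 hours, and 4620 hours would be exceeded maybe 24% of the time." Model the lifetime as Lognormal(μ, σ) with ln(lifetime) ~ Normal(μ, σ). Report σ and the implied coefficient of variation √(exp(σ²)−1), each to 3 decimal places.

σ ≈ 0.930, CV ≈ 1.172

If T ~ Lognormal(μ,σ) then ln T ~ Normal(μ,σ), so the p-quantile of ln T is μ + z_p·σ.
ln(987) = 6.895 and ln(4620) = 8.438; z_{0.17} = -0.9542, z_{0.76} = 0.7063.
σ = (8.438 − 6.895)/(0.7063 − (-0.9542)) = 0.930.
μ = 6.895 − (-0.9542)·0.930 = 7.782.
CV = √(exp(σ²)−1) = √(exp(0.8641)−1) = 1.172.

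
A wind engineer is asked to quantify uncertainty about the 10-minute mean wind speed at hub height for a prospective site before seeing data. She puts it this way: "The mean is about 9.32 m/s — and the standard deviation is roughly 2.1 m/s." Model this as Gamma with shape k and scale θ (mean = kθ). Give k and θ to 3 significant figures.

For Gamma(k, scale θ): mean = kθ, variance = kθ², so CV = 1/√k.
CV = SD/mean = 2.1/9.32 = 0.2253, hence k = 1/CV² = 19.7.
Then θ = mean/k = 9.32/19.7 = 0.473.

k ≈ 19.7, θ ≈ 0.473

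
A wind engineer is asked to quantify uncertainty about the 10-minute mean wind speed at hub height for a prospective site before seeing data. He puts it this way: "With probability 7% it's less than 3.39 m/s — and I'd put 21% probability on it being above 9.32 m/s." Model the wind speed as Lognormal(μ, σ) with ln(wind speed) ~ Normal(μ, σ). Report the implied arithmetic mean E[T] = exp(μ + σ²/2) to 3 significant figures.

E[T] ≈ 7.19 m/s

If T ~ Lognormal(μ,σ) then ln T ~ Normal(μ,σ), so the p-quantile of ln T is μ + z_p·σ.
ln(3.39) = 1.221 and ln(9.32) = 2.232; z_{0.07} = -1.476, z_{0.79} = 0.8064.
σ = (2.232 − 1.221)/(0.8064 − (-1.476)) = 0.443.
μ = 1.221 − (-1.476)·0.443 = 1.875.
E[T] = exp(μ + σ²/2) = exp(1.875 + 0.0982) = 7.19 m/s.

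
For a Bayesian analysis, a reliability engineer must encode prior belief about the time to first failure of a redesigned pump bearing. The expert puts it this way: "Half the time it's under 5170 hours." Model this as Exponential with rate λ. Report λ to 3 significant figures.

Exponential median = ln 2 / λ, so λ = ln 2 / 5170.0 = 0.000134.

λ ≈ 0.000134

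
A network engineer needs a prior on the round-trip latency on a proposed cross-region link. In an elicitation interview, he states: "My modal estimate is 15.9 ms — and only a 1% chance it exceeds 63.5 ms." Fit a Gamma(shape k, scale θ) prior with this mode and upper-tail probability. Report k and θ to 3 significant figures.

Gamma(k,θ) with k>1 has mode (k−1)θ, so θ = 15.9/(k−1).
Need P(X < 63.5) = 0.99 with θ tied to k this way. Start at k = 2, θ = 15.9: P(X<63.5) ≈ 0.908.
Too low — raise k to concentrate. Iterating converges to k ≈ 3.18.
Then θ = 15.9/(3.18−1) ≈ 7.29.

k ≈ 3.18, θ ≈ 7.29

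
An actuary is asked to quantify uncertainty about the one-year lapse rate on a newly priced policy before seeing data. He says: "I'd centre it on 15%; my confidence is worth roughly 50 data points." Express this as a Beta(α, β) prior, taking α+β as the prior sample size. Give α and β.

Under the effective-sample-size interpretation, Beta(α, β) has prior mean α/(α+β) and prior sample size α+β.
So α+β = 50 and α/(α+β) = 0.15, giving α = 0.15·50 = 7.5 and β = 50 − 7.5 = 42.5.

α = 7.5, β = 42.5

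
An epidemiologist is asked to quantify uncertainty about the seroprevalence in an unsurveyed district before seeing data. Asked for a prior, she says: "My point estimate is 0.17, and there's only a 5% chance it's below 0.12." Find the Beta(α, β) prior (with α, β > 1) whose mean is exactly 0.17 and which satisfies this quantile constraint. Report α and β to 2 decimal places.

α ≈ 23.03, β ≈ 112.42

With mean 0.17 fixed, write α = 0.17s, β = 0.83s where s = α+β.
Need P(θ < 0.12) = 0.05 under Beta(0.17s, 0.83s). Normal approximation: (q−m)/√(m(1−m)/s) ≈ z_{0.05} = -1.64, so s ≈ 0.17·0.83·(-1.64)²/(0.12−0.17)² = 152.7.
At s = 152.7: P(θ<0.12) ≈ 0.040. Adjusting to match 0.05 gives s ≈ 135.45.
So α = 0.17·135.45 ≈ 23.03, β = 0.83·135.45 ≈ 112.42.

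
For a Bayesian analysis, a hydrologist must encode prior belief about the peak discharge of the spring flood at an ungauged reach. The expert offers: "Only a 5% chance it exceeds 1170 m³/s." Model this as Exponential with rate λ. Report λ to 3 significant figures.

P(T > 1170.0) = e^(−λ·1170.0) = 0.05, so λ = −ln(0.05)/1170.0 = 0.00256.

λ ≈ 0.00256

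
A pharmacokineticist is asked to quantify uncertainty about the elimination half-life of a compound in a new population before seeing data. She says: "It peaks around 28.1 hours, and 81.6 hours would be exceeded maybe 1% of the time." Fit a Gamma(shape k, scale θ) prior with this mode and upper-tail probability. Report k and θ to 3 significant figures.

k ≈ 4.99, θ ≈ 7.04

Gamma(k,θ) with k>1 has mode (k−1)θ, so θ = 28.1/(k−1).
Need P(X < 81.6) = 0.99 with θ tied to k this way. Start at k = 2, θ = 28.1: P(X<81.6) ≈ 0.786.
Too low — raise k to concentrate. Iterating converges to k ≈ 4.99.
Then θ = 28.1/(4.99−1) ≈ 7.04.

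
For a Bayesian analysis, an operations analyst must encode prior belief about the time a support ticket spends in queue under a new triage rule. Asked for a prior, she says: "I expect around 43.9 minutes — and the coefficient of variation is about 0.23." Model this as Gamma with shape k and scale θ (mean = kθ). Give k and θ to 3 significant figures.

For Gamma(k, scale θ): mean = kθ, variance = kθ², so CV = 1/√k.
CV = 0.23, hence k = 1/CV² = 18.9.
Then θ = mean/k = 43.9/18.9 = 2.32.

k ≈ 18.9, θ ≈ 2.32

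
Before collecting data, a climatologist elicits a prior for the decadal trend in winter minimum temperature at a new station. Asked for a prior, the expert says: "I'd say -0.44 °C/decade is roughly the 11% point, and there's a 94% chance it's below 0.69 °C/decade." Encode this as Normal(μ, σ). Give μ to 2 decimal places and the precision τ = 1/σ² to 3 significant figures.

For Normal(μ,σ), the p-quantile is μ + z_p·σ. Here z_{0.11} = -1.227, z_{0.94} = 1.555.
So -0.44 = μ − 1.227σ and 0.69 = μ + 1.555σ.
Subtracting: σ = (0.69 − -0.44)/(1.555 − (-1.227)) = 0.41.
Then μ = -0.44 − (-1.227)·0.41 = 0.06.
Precision τ = 1/σ² = 1/0.4063² = 6.06.

μ = 0.06, τ = 6.06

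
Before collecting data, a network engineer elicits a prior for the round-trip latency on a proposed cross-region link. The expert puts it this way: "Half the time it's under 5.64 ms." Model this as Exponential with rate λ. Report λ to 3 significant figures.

Exponential median = ln 2 / λ, so λ = ln 2 / 5.64 = 0.123.

λ ≈ 0.123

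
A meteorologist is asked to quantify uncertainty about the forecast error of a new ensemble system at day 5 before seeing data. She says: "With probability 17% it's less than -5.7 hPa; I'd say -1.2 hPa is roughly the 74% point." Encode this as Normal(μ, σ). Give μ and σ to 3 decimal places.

μ = -3.012, σ = 2.817

For Normal(μ,σ), the p-quantile is μ + z_p·σ. Here z_{0.17} = -0.9542, z_{0.74} = 0.6433.
So -5.7 = μ − 0.9542σ and -1.2 = μ + 0.6433σ.
Subtracting: σ = (-1.2 − -5.7)/(0.6433 − (-0.9542)) = 2.817.
Then μ = -5.7 − (-0.9542)·2.817 = -3.012.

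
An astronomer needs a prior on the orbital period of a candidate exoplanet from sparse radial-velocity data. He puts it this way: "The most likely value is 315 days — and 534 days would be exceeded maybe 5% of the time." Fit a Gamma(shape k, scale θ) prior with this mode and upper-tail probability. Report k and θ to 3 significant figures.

Gamma(k,θ) with k>1 has mode (k−1)θ, so θ = 315/(k−1).
Need P(X < 534) = 0.95 with θ tied to k this way. Start at k = 2, θ = 315: P(X<534) ≈ 0.505.
Too low — raise k to concentrate. Iterating converges to k ≈ 11.
Then θ = 315/(11−1) ≈ 31.4.

k ≈ 11, θ ≈ 31.4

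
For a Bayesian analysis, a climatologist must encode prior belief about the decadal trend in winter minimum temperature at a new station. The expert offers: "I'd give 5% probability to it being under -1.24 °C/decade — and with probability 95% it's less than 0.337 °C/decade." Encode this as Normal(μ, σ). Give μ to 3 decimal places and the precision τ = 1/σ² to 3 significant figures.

The p-quantile of Normal(μ,σ) is μ + z_p·σ, with z_{0.05} = -1.645 and z_{0.95} = 1.645.
Eliminate σ: μ = (z₂·x₁ − z₁·x₂)/(z₂ − z₁) = (1.645·-1.24 − (-1.645)·0.337)/3.29 = -0.451.
Then σ = (x₂ − x₁)/(z₂ − z₁) = (0.337 − -1.24)/3.29 = 0.479.
Precision τ = 1/σ² = 1/0.4794² = 4.35.

μ = -0.451, τ = 4.35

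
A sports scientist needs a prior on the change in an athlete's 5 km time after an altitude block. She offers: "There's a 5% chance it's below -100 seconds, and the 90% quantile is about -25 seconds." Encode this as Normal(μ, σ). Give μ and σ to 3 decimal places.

The p-quantile of Normal(μ,σ) is μ + z_p·σ, with z_{0.05} = -1.645 and z_{0.9} = 1.282.
Eliminate σ: μ = (z₂·x₁ − z₁·x₂)/(z₂ − z₁) = (1.282·-100 − (-1.645)·-25)/2.926 = -57.845.
Then σ = (x₂ − x₁)/(z₂ − z₁) = (-25 − -100)/2.926 = 25.629.

μ = -57.845, σ = 25.629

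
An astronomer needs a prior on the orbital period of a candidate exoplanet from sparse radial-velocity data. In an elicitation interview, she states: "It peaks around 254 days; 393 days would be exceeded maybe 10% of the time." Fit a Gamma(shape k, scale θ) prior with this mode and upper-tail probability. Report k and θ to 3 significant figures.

Gamma(k,θ) with k>1 has mode (k−1)θ, so θ = 254/(k−1).
Need P(X < 393) = 0.9 with θ tied to k this way. Start at k = 2, θ = 254: P(X<393) ≈ 0.458.
Too low — raise k to concentrate. Iterating converges to k ≈ 10.8.
Then θ = 254/(10.8−1) ≈ 25.9.

k ≈ 10.8, θ ≈ 25.9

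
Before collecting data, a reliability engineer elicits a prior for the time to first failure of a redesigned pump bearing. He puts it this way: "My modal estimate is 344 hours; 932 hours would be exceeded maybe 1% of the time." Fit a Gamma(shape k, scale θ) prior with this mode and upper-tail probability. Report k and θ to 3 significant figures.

k ≈ 5.64, θ ≈ 74.1

Gamma(k,θ) with k>1 has mode (k−1)θ, so θ = 344/(k−1).
Need P(X < 932) = 0.99 with θ tied to k this way. Start at k = 2, θ = 344: P(X<932) ≈ 0.753.
Too low — raise k to concentrate. Iterating converges to k ≈ 5.64.
Then θ = 344/(5.64−1) ≈ 74.1.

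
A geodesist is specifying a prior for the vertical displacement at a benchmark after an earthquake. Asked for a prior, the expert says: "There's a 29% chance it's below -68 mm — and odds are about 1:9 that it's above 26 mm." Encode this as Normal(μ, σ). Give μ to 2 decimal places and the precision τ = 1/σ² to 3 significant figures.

μ = -39.65, τ = 0.000381

The p-quantile of Normal(μ,σ) is μ + z_p·σ, with z_{0.29} = -0.5534 and z_{0.9} = 1.282.
Eliminate σ: μ = (z₂·x₁ − z₁·x₂)/(z₂ − z₁) = (1.282·-68 − (-0.5534)·26)/1.835 = -39.65.
Then σ = (x₂ − x₁)/(z₂ − z₁) = (26 − -68)/1.835 = 51.23.
Precision τ = 1/σ² = 1/51.23² = 0.000381.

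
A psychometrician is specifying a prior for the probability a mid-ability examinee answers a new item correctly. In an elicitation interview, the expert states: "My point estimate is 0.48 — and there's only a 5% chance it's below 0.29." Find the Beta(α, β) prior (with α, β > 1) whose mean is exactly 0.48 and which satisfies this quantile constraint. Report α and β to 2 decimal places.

α ≈ 8.42, β ≈ 9.12

With mean 0.48 fixed, write α = 0.48s, β = 0.52s where s = α+β.
Need P(θ < 0.29) = 0.05 under Beta(0.48s, 0.52s). Normal approximation: (q−m)/√(m(1−m)/s) ≈ z_{0.05} = -1.64, so s ≈ 0.48·0.52·(-1.64)²/(0.29−0.48)² = 18.7.
At s = 18.7: P(θ<0.29) ≈ 0.045. Adjusting to match 0.05 gives s ≈ 17.54.
So α = 0.48·17.54 ≈ 8.42, β = 0.52·17.54 ≈ 9.12.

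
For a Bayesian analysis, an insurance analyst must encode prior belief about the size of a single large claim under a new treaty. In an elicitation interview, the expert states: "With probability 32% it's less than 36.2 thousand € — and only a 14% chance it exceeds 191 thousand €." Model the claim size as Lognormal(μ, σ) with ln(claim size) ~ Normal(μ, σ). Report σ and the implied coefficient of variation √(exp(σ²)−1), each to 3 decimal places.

σ ≈ 1.074, CV ≈ 1.474

If T ~ Lognormal(μ,σ) then ln T ~ Normal(μ,σ), so the p-quantile of ln T is μ + z_p·σ.
ln(36.2) = 3.589 and ln(191) = 5.252; z_{0.32} = -0.4677, z_{0.86} = 1.08.
σ = (5.252 − 3.589)/(1.08 − (-0.4677)) = 1.074.
μ = 3.589 − (-0.4677)·1.074 = 4.092.
CV = √(exp(σ²)−1) = √(exp(1.1544)−1) = 1.474.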